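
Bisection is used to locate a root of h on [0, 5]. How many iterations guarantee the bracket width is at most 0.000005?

Width after n steps is 5/2^n. Need 2^n ≥ 5/0.000005 = 1000000.
2^19 = 524288 < 1000000 ≤ 2^20 = 1048576, so n = 20.

20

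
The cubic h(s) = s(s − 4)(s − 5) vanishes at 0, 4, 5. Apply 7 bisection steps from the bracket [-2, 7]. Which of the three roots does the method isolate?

h(2.5) = 9.375 > 0, so the root lies in [-2, 2.5]
h(0.25) = 4.453125 > 0, so the root lies in [-2, 0.25]
h(-0.875) = -25.060547 < 0, so the root lies in [-0.875, 0.25]
h(-0.3125) = -7.1594 < 0, so the root lies in [-0.3125, 0.25]
h(-0.03125) = -0.6338 < 0, so the root lies in [-0.03125, 0.25]
h(0.109375) = 2.0811 > 0, so the root lies in [-0.03125, 0.109375]
h(0.0390625) = 0.7676 > 0, so the root lies in [-0.03125, 0.0390625]

0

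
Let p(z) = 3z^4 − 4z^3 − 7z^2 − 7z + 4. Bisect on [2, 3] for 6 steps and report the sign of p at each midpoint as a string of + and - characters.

-+++-+

midpoint 2.5: p = -2.5625 < 0 → [2.5, 3]
midpoint 2.75: p = 20.199219 > 0 → [2.5, 2.75]
midpoint 2.625: p = 7.481201 > 0 → [2.5, 2.625]
midpoint 2.5625: p = 2.1451 > 0 → [2.5, 2.5625]
midpoint 2.53125: p = -0.2848 < 0 → [2.53125, 2.5625]
midpoint 2.546875: p = 0.9108 > 0 → [2.53125, 2.546875]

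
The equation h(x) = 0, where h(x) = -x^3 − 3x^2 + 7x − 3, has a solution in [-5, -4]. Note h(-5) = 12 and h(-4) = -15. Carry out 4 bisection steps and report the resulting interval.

[-4.6875, -4.625]

midpoint -4.5: h = -4.125 < 0 → [-5, -4.5]
midpoint -4.75: h = 3.234375 > 0 → [-4.75, -4.5]
midpoint -4.625: h = -0.615234 < 0 → [-4.75, -4.625]
midpoint -4.6875: h = 1.2664 > 0 → [-4.6875, -4.625]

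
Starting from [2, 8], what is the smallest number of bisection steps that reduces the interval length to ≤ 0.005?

11

Width after n steps is 6/2^n. Need 2^n ≥ 6/0.005 = 1200.
2^10 = 1024 < 1200 ≤ 2^11 = 2048, so n = 11.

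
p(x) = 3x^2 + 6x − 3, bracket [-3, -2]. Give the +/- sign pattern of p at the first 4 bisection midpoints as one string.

x = -2.5 gives p = 0.75, positive; keep [-2.5, -2]
x = -2.25 gives p = -1.3125, negative; keep [-2.5, -2.25]
x = -2.375 gives p = -0.328125, negative; keep [-2.5, -2.375]
x = -2.4375 gives p = 0.1992, positive; keep [-2.4375, -2.375]

+--+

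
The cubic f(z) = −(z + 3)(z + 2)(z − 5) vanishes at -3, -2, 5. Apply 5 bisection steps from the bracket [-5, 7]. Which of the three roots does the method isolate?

5

z = 1 gives f = 48, positive; keep [1, 7]
z = 4 gives f = 42, positive; keep [4, 7]
z = 5.5 gives f = -31.875, negative; keep [4, 5.5]
z = 4.75 gives f = 13.0781, positive; keep [4.75, 5.5]
z = 5.125 gives f = -7.2363, negative; keep [4.75, 5.125]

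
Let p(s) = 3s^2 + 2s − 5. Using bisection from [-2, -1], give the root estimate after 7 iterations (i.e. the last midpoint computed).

s = -1.5 gives p = -1.25, negative; keep [-2, -1.5]
s = -1.75 gives p = 0.6875, positive; keep [-1.75, -1.5]
s = -1.625 gives p = -0.328125, negative; keep [-1.75, -1.625]
s = -1.6875 gives p = 0.168, positive; keep [-1.6875, -1.625]
s = -1.65625 gives p = -0.083, negative; keep [-1.6875, -1.65625]
s = -1.671875 gives p = 0.0417, positive; keep [-1.671875, -1.65625]
s = -1.6640625 gives p = -0.0208, negative; keep [-1.671875, -1.6640625]

-1.6640625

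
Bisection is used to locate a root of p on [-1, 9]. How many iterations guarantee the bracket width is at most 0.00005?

18

Width after n steps is 10/2^n. Need 2^n ≥ 10/0.00005 = 200000.
2^17 = 131072 < 200000 ≤ 2^18 = 262144, so n = 18.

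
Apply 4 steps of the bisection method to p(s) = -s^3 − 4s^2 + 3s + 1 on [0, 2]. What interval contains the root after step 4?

m = 1, p(m) = -1 (−); new bracket [0, 1]
m = 0.5, p(m) = 1.375 (+); new bracket [0.5, 1]
m = 0.75, p(m) = 0.578125 (+); new bracket [0.75, 1]
m = 0.875, p(m) = -0.1074 (−); new bracket [0.75, 0.875]

[0.75, 0.875]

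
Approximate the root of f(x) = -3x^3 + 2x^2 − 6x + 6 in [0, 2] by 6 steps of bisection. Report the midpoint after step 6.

0.90625

f(1) = -1 < 0, so the root lies in [0, 1]
f(0.5) = 3.125 > 0, so the root lies in [0.5, 1]
f(0.75) = 1.359375 > 0, so the root lies in [0.75, 1]
f(0.875) = 0.2715 > 0, so the root lies in [0.875, 1]
f(0.9375) = -0.3391 < 0, so the root lies in [0.875, 0.9375]
f(0.90625) = -0.0278 < 0, so the root lies in [0.875, 0.90625]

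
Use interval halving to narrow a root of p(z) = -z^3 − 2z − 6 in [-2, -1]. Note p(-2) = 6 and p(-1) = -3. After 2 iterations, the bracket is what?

[-1.5, -1.25]

m = -1.5, p(m) = 0.375 (+); new bracket [-1.5, -1]
m = -1.25, p(m) = -1.546875 (−); new bracket [-1.5, -1.25]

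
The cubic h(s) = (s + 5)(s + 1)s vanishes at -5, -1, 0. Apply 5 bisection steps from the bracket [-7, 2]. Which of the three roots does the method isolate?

midpoint -2.5: h = 9.375 > 0 → [-7, -2.5]
midpoint -4.75: h = 4.453125 > 0 → [-7, -4.75]
midpoint -5.875: h = -25.060547 < 0 → [-5.875, -4.75]
midpoint -5.3125: h = -7.1594 < 0 → [-5.3125, -4.75]
midpoint -5.03125: h = -0.6338 < 0 → [-5.03125, -4.75]

-5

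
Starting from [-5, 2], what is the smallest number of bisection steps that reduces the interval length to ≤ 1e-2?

Width after n steps is 7/2^n. Need 2^n ≥ 7/1e-2 = 700.
2^9 = 512 < 700 ≤ 2^10 = 1024, so n = 10.

10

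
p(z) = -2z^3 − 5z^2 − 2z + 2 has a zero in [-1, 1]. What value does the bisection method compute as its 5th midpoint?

z = 0 gives p = 2, positive; keep [0, 1]
z = 0.5 gives p = -0.5, negative; keep [0, 0.5]
z = 0.25 gives p = 1.15625, positive; keep [0.25, 0.5]
z = 0.375 gives p = 0.4414, positive; keep [0.375, 0.5]
z = 0.4375 gives p = 0.0005, positive; keep [0.4375, 0.5]

0.4375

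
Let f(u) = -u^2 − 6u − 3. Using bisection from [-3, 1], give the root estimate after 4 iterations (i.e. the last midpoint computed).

m = -1, f(m) = 2 (+); new bracket [-1, 1]
m = 0, f(m) = -3 (−); new bracket [-1, 0]
m = -0.5, f(m) = -0.25 (−); new bracket [-1, -0.5]
m = -0.75, f(m) = 0.9375 (+); new bracket [-0.75, -0.5]

-0.75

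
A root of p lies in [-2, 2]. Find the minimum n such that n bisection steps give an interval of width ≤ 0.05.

Width after n steps is 4/2^n. Need 2^n ≥ 4/0.05 = 80.
2^6 = 64 < 80 ≤ 2^7 = 128, so n = 7.

7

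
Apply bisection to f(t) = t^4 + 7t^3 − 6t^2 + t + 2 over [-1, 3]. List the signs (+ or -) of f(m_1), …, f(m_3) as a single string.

f(1) = 5 > 0, so the root lies in [-1, 1]
f(0) = 2 > 0, so the root lies in [-1, 0]
f(-0.5) = -0.8125 < 0, so the root lies in [-0.5, 0]

++-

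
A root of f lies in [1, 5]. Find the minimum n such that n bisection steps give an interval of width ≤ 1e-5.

Width after n steps is 4/2^n. Need 2^n ≥ 4/1e-5 = 400000.
2^18 = 262144 < 400000 ≤ 2^19 = 524288, so n = 19.

19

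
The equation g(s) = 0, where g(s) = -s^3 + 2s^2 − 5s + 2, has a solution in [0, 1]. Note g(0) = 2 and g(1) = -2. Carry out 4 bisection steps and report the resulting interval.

[0.4375, 0.5]

g(0.5) = -0.125 < 0, so the root lies in [0, 0.5]
g(0.25) = 0.859375 > 0, so the root lies in [0.25, 0.5]
g(0.375) = 0.353516 > 0, so the root lies in [0.375, 0.5]
g(0.4375) = 0.1116 > 0, so the root lies in [0.4375, 0.5]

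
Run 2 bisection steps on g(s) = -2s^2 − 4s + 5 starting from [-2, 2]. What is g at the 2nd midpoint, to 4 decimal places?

midpoint 0: g = 5 > 0 → [0, 2]
midpoint 1: g = -1 < 0 → [0, 1]

-1.0000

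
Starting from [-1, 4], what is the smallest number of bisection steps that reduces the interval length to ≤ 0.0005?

Width after n steps is 5/2^n. Need 2^n ≥ 5/0.0005 = 10000.
2^13 = 8192 < 10000 ≤ 2^14 = 16384, so n = 14.

14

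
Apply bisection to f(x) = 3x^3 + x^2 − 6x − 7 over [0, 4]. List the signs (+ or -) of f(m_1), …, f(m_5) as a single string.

m = 2, f(m) = 9 (+); new bracket [0, 2]
m = 1, f(m) = -9 (−); new bracket [1, 2]
m = 1.5, f(m) = -3.625 (−); new bracket [1.5, 2]
m = 1.75, f(m) = 1.6406 (+); new bracket [1.5, 1.75]
m = 1.625, f(m) = -1.2363 (−); new bracket [1.625, 1.75]

+--+-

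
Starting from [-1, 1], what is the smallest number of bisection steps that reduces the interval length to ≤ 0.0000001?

25

Width after n steps is 2/2^n. Need 2^n ≥ 2/0.0000001 = 20000000.
2^24 = 16777216 < 20000000 ≤ 2^25 = 33554432, so n = 25.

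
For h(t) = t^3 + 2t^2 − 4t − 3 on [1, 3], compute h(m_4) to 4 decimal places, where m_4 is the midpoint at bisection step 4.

t = 2 gives h = 5, positive; keep [1, 2]
t = 1.5 gives h = -1.125, negative; keep [1.5, 2]
t = 1.75 gives h = 1.484375, positive; keep [1.5, 1.75]
t = 1.625 gives h = 0.0723, positive; keep [1.5, 1.625]

0.0723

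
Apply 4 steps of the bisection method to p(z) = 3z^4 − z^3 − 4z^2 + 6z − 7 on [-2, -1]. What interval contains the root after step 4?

[-1.6875, -1.625]

midpoint -1.5: p = -6.4375 < 0 → [-2, -1.5]
midpoint -1.75: p = 3.746094 > 0 → [-1.75, -1.5]
midpoint -1.625: p = -2.102783 < 0 → [-1.75, -1.625]
midpoint -1.6875: p = 0.6172 > 0 → [-1.6875, -1.625]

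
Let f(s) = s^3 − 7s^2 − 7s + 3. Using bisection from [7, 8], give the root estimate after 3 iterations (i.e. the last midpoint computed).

7.875

midpoint 7.5: f = -21.375 < 0 → [7.5, 8]
midpoint 7.75: f = -6.203125 < 0 → [7.75, 8]
midpoint 7.875: f = 2.138672 > 0 → [7.75, 7.875]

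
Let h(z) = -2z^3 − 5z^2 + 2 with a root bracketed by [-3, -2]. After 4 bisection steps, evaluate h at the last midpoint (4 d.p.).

-0.0054

m = -2.5, h(m) = 2 (+); new bracket [-2.5, -2]
m = -2.25, h(m) = -0.53125 (−); new bracket [-2.5, -2.25]
m = -2.375, h(m) = 0.589844 (+); new bracket [-2.375, -2.25]
m = -2.3125, h(m) = -0.0054 (−); new bracket [-2.375, -2.3125]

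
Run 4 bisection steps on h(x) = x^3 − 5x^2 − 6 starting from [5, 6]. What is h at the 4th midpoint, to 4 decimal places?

m = 5.5, h(m) = 9.125 (+); new bracket [5, 5.5]
m = 5.25, h(m) = 0.890625 (+); new bracket [5, 5.25]
m = 5.125, h(m) = -2.716797 (−); new bracket [5.125, 5.25]
m = 5.1875, h(m) = -0.9543 (−); new bracket [5.1875, 5.25]

-0.9543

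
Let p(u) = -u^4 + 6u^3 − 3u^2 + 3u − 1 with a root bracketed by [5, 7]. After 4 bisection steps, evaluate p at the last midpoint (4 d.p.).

midpoint 6: p = -91 < 0 → [5, 6]
midpoint 5.5: p = 7.9375 > 0 → [5.5, 6]
midpoint 5.75: p = -35.410156 < 0 → [5.5, 5.75]
midpoint 5.625: p = -12.3049 < 0 → [5.5, 5.625]

-12.3049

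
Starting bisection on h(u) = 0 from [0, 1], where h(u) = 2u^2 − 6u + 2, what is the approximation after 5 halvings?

midpoint 0.5: h = -0.5 < 0 → [0, 0.5]
midpoint 0.25: h = 0.625 > 0 → [0.25, 0.5]
midpoint 0.375: h = 0.03125 > 0 → [0.375, 0.5]
midpoint 0.4375: h = -0.2422 < 0 → [0.375, 0.4375]
midpoint 0.40625: h = -0.1074 < 0 → [0.375, 0.40625]

0.40625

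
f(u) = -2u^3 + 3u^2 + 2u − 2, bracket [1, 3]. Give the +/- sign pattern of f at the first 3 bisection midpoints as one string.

-+-

f(2) = -2 < 0, so the root lies in [1, 2]
f(1.5) = 1 > 0, so the root lies in [1.5, 2]
f(1.75) = -0.03125 < 0, so the root lies in [1.5, 1.75]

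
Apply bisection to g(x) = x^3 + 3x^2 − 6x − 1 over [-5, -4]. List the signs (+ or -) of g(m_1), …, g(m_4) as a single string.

g(-4.5) = -4.375 < 0, so the root lies in [-4.5, -4]
g(-4.25) = 1.921875 > 0, so the root lies in [-4.5, -4.25]
g(-4.375) = -1.068359 < 0, so the root lies in [-4.375, -4.25]
g(-4.3125) = 0.4656 > 0, so the root lies in [-4.375, -4.3125]

-+-+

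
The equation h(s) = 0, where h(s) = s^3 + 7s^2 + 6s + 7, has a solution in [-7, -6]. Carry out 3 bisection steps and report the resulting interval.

midpoint -6.5: h = -10.875 < 0 → [-6.5, -6]
midpoint -6.25: h = -1.203125 < 0 → [-6.25, -6]
midpoint -6.125: h = 3.076172 > 0 → [-6.25, -6.125]

[-6.25, -6.125]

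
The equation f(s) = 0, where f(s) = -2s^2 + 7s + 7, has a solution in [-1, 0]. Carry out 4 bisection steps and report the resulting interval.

[-0.8125, -0.75]

s = -0.5 gives f = 3, positive; keep [-1, -0.5]
s = -0.75 gives f = 0.625, positive; keep [-1, -0.75]
s = -0.875 gives f = -0.65625, negative; keep [-0.875, -0.75]
s = -0.8125 gives f = -0.0078, negative; keep [-0.8125, -0.75]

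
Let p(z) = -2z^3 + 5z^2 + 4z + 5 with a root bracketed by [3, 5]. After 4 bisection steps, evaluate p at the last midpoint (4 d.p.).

z = 4 gives p = -27, negative; keep [3, 4]
z = 3.5 gives p = -5.5, negative; keep [3, 3.5]
z = 3.25 gives p = 2.15625, positive; keep [3.25, 3.5]
z = 3.375 gives p = -1.4336, negative; keep [3.25, 3.375]

-1.4336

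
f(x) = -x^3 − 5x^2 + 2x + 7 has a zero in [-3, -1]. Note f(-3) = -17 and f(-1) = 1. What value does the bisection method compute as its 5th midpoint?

-1.0625

f(-2) = -9 < 0, so the root lies in [-2, -1]
f(-1.5) = -3.875 < 0, so the root lies in [-1.5, -1]
f(-1.25) = -1.359375 < 0, so the root lies in [-1.25, -1]
f(-1.125) = -0.1543 < 0, so the root lies in [-1.125, -1]
f(-1.0625) = 0.4299 > 0, so the root lies in [-1.125, -1.0625]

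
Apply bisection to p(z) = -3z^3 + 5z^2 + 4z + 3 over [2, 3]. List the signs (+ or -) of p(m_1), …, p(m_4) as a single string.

-++-

midpoint 2.5: p = -2.625 < 0 → [2, 2.5]
midpoint 2.25: p = 3.140625 > 0 → [2.25, 2.5]
midpoint 2.375: p = 0.513672 > 0 → [2.375, 2.5]
midpoint 2.4375: p = -0.9895 < 0 → [2.375, 2.4375]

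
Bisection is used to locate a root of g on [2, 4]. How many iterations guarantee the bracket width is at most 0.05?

Width after n steps is 2/2^n. Need 2^n ≥ 2/0.05 = 40.
2^5 = 32 < 40 ≤ 2^6 = 64, so n = 6.

6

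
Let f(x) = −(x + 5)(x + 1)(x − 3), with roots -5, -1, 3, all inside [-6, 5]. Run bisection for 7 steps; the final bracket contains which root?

f(-0.5) = 7.875 > 0, so the root lies in [-0.5, 5]
f(2.25) = 17.671875 > 0, so the root lies in [2.25, 5]
f(3.625) = -24.931641 < 0, so the root lies in [2.25, 3.625]
f(2.9375) = 1.9534 > 0, so the root lies in [2.9375, 3.625]
f(3.28125) = -9.9715 < 0, so the root lies in [2.9375, 3.28125]
f(3.109375) = -3.6449 < 0, so the root lies in [2.9375, 3.109375]
f(3.0234375) = -0.7566 < 0, so the root lies in [2.9375, 3.0234375]

3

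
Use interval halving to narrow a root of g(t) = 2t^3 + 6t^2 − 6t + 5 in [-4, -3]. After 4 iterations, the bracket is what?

midpoint -3.5: g = 13.75 > 0 → [-4, -3.5]
midpoint -3.75: g = 6.40625 > 0 → [-4, -3.75]
midpoint -3.875: g = 1.972656 > 0 → [-4, -3.875]
midpoint -3.9375: g = -0.4448 < 0 → [-3.9375, -3.875]

[-3.9375, -3.875]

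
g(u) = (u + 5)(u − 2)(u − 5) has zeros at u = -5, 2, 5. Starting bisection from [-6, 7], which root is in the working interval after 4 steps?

-5

u = 0.5 gives g = 37.125, positive; keep [-6, 0.5]
u = -2.75 gives g = 82.828125, positive; keep [-6, -2.75]
u = -4.375 gives g = 37.353516, positive; keep [-6, -4.375]
u = -5.1875 gives g = -13.7292, negative; keep [-5.1875, -4.375]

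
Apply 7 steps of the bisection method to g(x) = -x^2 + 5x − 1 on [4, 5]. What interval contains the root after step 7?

[4.7890625, 4.796875]

g(4.5) = 1.25 > 0, so the root lies in [4.5, 5]
g(4.75) = 0.1875 > 0, so the root lies in [4.75, 5]
g(4.875) = -0.390625 < 0, so the root lies in [4.75, 4.875]
g(4.8125) = -0.0977 < 0, so the root lies in [4.75, 4.8125]
g(4.78125) = 0.0459 > 0, so the root lies in [4.78125, 4.8125]
g(4.796875) = -0.0256 < 0, so the root lies in [4.78125, 4.796875]
g(4.7890625) = 0.0102 > 0, so the root lies in [4.7890625, 4.796875]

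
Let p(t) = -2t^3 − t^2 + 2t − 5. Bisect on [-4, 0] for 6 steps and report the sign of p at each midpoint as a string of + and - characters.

m = -2, p(m) = 3 (+); new bracket [-2, 0]
m = -1, p(m) = -6 (−); new bracket [-2, -1]
m = -1.5, p(m) = -3.5 (−); new bracket [-2, -1.5]
m = -1.75, p(m) = -0.8438 (−); new bracket [-2, -1.75]
m = -1.875, p(m) = 0.918 (+); new bracket [-1.875, -1.75]
m = -1.8125, p(m) = -0.0015 (−); new bracket [-1.875, -1.8125]

+---+-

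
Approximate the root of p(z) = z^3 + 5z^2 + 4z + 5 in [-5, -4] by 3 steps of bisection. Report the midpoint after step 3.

-4.375

p(-4.5) = -2.875 < 0, so the root lies in [-4.5, -4]
p(-4.25) = 1.546875 > 0, so the root lies in [-4.5, -4.25]
p(-4.375) = -0.537109 < 0, so the root lies in [-4.375, -4.25]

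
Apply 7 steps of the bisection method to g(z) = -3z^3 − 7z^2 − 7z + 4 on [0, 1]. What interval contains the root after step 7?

[0.390625, 0.3984375]

m = 0.5, g(m) = -1.625 (−); new bracket [0, 0.5]
m = 0.25, g(m) = 1.765625 (+); new bracket [0.25, 0.5]
m = 0.375, g(m) = 0.232422 (+); new bracket [0.375, 0.5]
m = 0.4375, g(m) = -0.6536 (−); new bracket [0.375, 0.4375]
m = 0.40625, g(m) = -0.2002 (−); new bracket [0.375, 0.40625]
m = 0.390625, g(m) = 0.0187 (+); new bracket [0.390625, 0.40625]
m = 0.3984375, g(m) = -0.0901 (−); new bracket [0.390625, 0.3984375]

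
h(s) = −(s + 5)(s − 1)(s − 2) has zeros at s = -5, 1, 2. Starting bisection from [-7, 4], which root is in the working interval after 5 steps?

s = -1.5 gives h = -30.625, negative; keep [-7, -1.5]
s = -4.25 gives h = -24.609375, negative; keep [-7, -4.25]
s = -5.625 gives h = 31.572266, positive; keep [-5.625, -4.25]
s = -4.9375 gives h = -2.5745, negative; keep [-5.625, -4.9375]
s = -5.28125 gives h = 12.8631, positive; keep [-5.28125, -4.9375]

-5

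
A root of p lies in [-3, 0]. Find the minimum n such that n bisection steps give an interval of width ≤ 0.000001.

22

Width after n steps is 3/2^n. Need 2^n ≥ 3/0.000001 = 3000000.
2^21 = 2097152 < 3000000 ≤ 2^22 = 4194304, so n = 22.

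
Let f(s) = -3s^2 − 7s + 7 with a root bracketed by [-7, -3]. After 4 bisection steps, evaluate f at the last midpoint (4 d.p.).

m = -5, f(m) = -33 (−); new bracket [-5, -3]
m = -4, f(m) = -13 (−); new bracket [-4, -3]
m = -3.5, f(m) = -5.25 (−); new bracket [-3.5, -3]
m = -3.25, f(m) = -1.9375 (−); new bracket [-3.25, -3]

-1.9375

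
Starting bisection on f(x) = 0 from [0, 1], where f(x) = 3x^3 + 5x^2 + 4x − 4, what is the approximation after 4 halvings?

f(0.5) = -0.375 < 0, so the root lies in [0.5, 1]
f(0.75) = 3.078125 > 0, so the root lies in [0.5, 0.75]
f(0.625) = 1.185547 > 0, so the root lies in [0.5, 0.625]
f(0.5625) = 0.366 > 0, so the root lies in [0.5, 0.5625]

0.5625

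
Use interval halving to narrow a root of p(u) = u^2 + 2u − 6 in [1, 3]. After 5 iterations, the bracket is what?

[1.625, 1.6875]

m = 2, p(m) = 2 (+); new bracket [1, 2]
m = 1.5, p(m) = -0.75 (−); new bracket [1.5, 2]
m = 1.75, p(m) = 0.5625 (+); new bracket [1.5, 1.75]
m = 1.625, p(m) = -0.1094 (−); new bracket [1.625, 1.75]
m = 1.6875, p(m) = 0.2227 (+); new bracket [1.625, 1.6875]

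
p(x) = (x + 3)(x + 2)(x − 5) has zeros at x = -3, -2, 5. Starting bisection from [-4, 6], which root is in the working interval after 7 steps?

m = 1, p(m) = -48 (−); new bracket [1, 6]
m = 3.5, p(m) = -53.625 (−); new bracket [3.5, 6]
m = 4.75, p(m) = -13.078125 (−); new bracket [4.75, 6]
m = 5.375, p(m) = 23.1621 (+); new bracket [4.75, 5.375]
m = 5.0625, p(m) = 3.5588 (+); new bracket [4.75, 5.0625]
m = 4.90625, p(m) = -5.119 (−); new bracket [4.90625, 5.0625]
m = 4.984375, p(m) = -0.8713 (−); new bracket [4.984375, 5.0625]

5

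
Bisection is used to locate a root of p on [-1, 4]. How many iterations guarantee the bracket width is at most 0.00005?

Width after n steps is 5/2^n. Need 2^n ≥ 5/0.00005 = 100000.
2^16 = 65536 < 100000 ≤ 2^17 = 131072, so n = 17.

17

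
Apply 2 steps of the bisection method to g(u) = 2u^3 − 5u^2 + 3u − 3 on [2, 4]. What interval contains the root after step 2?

midpoint 3: g = 15 > 0 → [2, 3]
midpoint 2.5: g = 4.5 > 0 → [2, 2.5]

[2, 2.5]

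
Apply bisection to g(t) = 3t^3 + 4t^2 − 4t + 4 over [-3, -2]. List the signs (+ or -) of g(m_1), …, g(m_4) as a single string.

t = -2.5 gives g = -7.875, negative; keep [-2.5, -2]
t = -2.25 gives g = -0.921875, negative; keep [-2.25, -2]
t = -2.125 gives g = 1.775391, positive; keep [-2.25, -2.125]
t = -2.1875 gives g = 0.488, positive; keep [-2.25, -2.1875]

--++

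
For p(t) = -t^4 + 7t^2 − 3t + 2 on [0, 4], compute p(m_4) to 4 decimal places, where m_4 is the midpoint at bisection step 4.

p(2) = 8 > 0, so the root lies in [2, 4]
p(3) = -25 < 0, so the root lies in [2, 3]
p(2.5) = -0.8125 < 0, so the root lies in [2, 2.5]
p(2.25) = 5.0586 > 0, so the root lies in [2.25, 2.5]

5.0586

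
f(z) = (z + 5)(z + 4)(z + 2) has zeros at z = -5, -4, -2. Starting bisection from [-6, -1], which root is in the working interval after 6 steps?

f(-3.5) = -1.125 < 0, so the root lies in [-3.5, -1]
f(-2.25) = -1.203125 < 0, so the root lies in [-2.25, -1]
f(-1.625) = 3.005859 > 0, so the root lies in [-2.25, -1.625]
f(-1.9375) = 0.3948 > 0, so the root lies in [-2.25, -1.9375]
f(-2.09375) = -0.5194 < 0, so the root lies in [-2.09375, -1.9375]
f(-2.015625) = -0.0925 < 0, so the root lies in [-2.015625, -1.9375]

-2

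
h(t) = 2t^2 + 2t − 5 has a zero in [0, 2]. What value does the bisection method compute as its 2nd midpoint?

1.5

midpoint 1: h = -1 < 0 → [1, 2]
midpoint 1.5: h = 2.5 > 0 → [1, 1.5]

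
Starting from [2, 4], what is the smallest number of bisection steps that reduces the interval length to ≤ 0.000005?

Width after n steps is 2/2^n. Need 2^n ≥ 2/0.000005 = 400000.
2^18 = 262144 < 400000 ≤ 2^19 = 524288, so n = 19.

19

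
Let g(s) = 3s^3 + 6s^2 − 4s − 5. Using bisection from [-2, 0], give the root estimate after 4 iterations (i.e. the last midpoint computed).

m = -1, g(m) = 2 (+); new bracket [-1, 0]
m = -0.5, g(m) = -1.875 (−); new bracket [-1, -0.5]
m = -0.75, g(m) = 0.109375 (+); new bracket [-0.75, -0.5]
m = -0.625, g(m) = -0.8887 (−); new bracket [-0.75, -0.625]

-0.625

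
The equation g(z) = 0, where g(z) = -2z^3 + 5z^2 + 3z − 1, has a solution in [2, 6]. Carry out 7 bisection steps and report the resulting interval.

midpoint 4: g = -37 < 0 → [2, 4]
midpoint 3: g = -1 < 0 → [2, 3]
midpoint 2.5: g = 6.5 > 0 → [2.5, 3]
midpoint 2.75: g = 3.4688 > 0 → [2.75, 3]
midpoint 2.875: g = 1.4258 > 0 → [2.875, 3]
midpoint 2.9375: g = 0.2622 > 0 → [2.9375, 3]
midpoint 2.96875: g = -0.3564 < 0 → [2.9375, 2.96875]

[2.9375, 2.96875]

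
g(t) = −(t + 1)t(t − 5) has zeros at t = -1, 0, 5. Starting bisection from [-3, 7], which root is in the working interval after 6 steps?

5

t = 2 gives g = 18, positive; keep [2, 7]
t = 4.5 gives g = 12.375, positive; keep [4.5, 7]
t = 5.75 gives g = -29.109375, negative; keep [4.5, 5.75]
t = 5.125 gives g = -3.9238, negative; keep [4.5, 5.125]
t = 4.8125 gives g = 5.2449, positive; keep [4.8125, 5.125]
t = 4.96875 gives g = 0.9268, positive; keep [4.96875, 5.125]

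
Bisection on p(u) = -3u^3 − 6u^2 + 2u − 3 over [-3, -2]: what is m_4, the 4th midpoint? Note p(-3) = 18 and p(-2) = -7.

m = -2.5, p(m) = 1.375 (+); new bracket [-2.5, -2]
m = -2.25, p(m) = -3.703125 (−); new bracket [-2.5, -2.25]
m = -2.375, p(m) = -1.404297 (−); new bracket [-2.5, -2.375]
m = -2.4375, p(m) = -0.0769 (−); new bracket [-2.5, -2.4375]

-2.4375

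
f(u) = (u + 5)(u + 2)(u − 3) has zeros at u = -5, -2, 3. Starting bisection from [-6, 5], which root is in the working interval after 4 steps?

3

f(-0.5) = -23.625 < 0, so the root lies in [-0.5, 5]
f(2.25) = -23.109375 < 0, so the root lies in [2.25, 5]
f(3.625) = 30.322266 > 0, so the root lies in [2.25, 3.625]
f(2.9375) = -2.4495 < 0, so the root lies in [2.9375, 3.625]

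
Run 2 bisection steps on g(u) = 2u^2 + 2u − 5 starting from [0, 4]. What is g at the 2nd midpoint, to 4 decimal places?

m = 2, g(m) = 7 (+); new bracket [0, 2]
m = 1, g(m) = -1 (−); new bracket [1, 2]

-1.0000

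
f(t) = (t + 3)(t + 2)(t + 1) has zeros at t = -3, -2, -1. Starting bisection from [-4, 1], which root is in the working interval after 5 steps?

t = -1.5 gives f = -0.375, negative; keep [-1.5, 1]
t = -0.25 gives f = 3.609375, positive; keep [-1.5, -0.25]
t = -0.875 gives f = 0.298828, positive; keep [-1.5, -0.875]
t = -1.1875 gives f = -0.2761, negative; keep [-1.1875, -0.875]
t = -1.03125 gives f = -0.0596, negative; keep [-1.03125, -0.875]

-1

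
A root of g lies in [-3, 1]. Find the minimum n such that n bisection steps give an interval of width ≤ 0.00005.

Width after n steps is 4/2^n. Need 2^n ≥ 4/0.00005 = 80000.
2^16 = 65536 < 80000 ≤ 2^17 = 131072, so n = 17.

17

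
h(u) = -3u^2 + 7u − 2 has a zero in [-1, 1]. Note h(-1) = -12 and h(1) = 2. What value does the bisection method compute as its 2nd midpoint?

0.5

midpoint 0: h = -2 < 0 → [0, 1]
midpoint 0.5: h = 0.75 > 0 → [0, 0.5]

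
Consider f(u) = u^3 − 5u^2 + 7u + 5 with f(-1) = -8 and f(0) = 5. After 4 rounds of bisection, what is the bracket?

[-0.5625, -0.5]

midpoint -0.5: f = 0.125 > 0 → [-1, -0.5]
midpoint -0.75: f = -3.484375 < 0 → [-0.75, -0.5]
midpoint -0.625: f = -1.572266 < 0 → [-0.625, -0.5]
midpoint -0.5625: f = -0.6975 < 0 → [-0.5625, -0.5]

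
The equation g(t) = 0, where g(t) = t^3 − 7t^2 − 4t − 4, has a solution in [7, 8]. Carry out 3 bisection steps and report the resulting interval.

midpoint 7.5: g = -5.875 < 0 → [7.5, 8]
midpoint 7.75: g = 10.046875 > 0 → [7.5, 7.75]
midpoint 7.625: g = 1.837891 > 0 → [7.5, 7.625]

[7.5, 7.625]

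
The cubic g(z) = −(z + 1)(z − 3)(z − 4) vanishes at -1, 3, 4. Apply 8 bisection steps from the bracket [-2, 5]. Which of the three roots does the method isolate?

g(1.5) = -9.375 < 0, so the root lies in [-2, 1.5]
g(-0.25) = -10.359375 < 0, so the root lies in [-2, -0.25]
g(-1.125) = 2.642578 > 0, so the root lies in [-1.125, -0.25]
g(-0.6875) = -5.4016 < 0, so the root lies in [-1.125, -0.6875]
g(-0.90625) = -1.7967 < 0, so the root lies in [-1.125, -0.90625]
g(-1.015625) = 0.3147 > 0, so the root lies in [-1.015625, -0.90625]
g(-0.9609375) = -0.7676 < 0, so the root lies in [-1.015625, -0.9609375]
g(-0.98828125) = -0.2331 < 0, so the root lies in [-1.015625, -0.98828125]

-1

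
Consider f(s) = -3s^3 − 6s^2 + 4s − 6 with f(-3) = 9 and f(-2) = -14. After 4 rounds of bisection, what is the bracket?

[-2.75, -2.6875]

m = -2.5, f(m) = -6.625 (−); new bracket [-3, -2.5]
m = -2.75, f(m) = 0.015625 (+); new bracket [-2.75, -2.5]
m = -2.625, f(m) = -3.580078 (−); new bracket [-2.75, -2.625]
m = -2.6875, f(m) = -1.8533 (−); new bracket [-2.75, -2.6875]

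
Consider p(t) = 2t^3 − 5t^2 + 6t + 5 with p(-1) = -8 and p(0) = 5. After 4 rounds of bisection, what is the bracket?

p(-0.5) = 0.5 > 0, so the root lies in [-1, -0.5]
p(-0.75) = -3.15625 < 0, so the root lies in [-0.75, -0.5]
p(-0.625) = -1.191406 < 0, so the root lies in [-0.625, -0.5]
p(-0.5625) = -0.313 < 0, so the root lies in [-0.5625, -0.5]

[-0.5625, -0.5]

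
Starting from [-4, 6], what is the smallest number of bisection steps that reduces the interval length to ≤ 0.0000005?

25

Width after n steps is 10/2^n. Need 2^n ≥ 10/0.0000005 = 20000000.
2^24 = 16777216 < 20000000 ≤ 2^25 = 33554432, so n = 25.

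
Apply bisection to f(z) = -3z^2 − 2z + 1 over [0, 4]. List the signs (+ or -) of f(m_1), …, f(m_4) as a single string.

---+

m = 2, f(m) = -15 (−); new bracket [0, 2]
m = 1, f(m) = -4 (−); new bracket [0, 1]
m = 0.5, f(m) = -0.75 (−); new bracket [0, 0.5]
m = 0.25, f(m) = 0.3125 (+); new bracket [0.25, 0.5]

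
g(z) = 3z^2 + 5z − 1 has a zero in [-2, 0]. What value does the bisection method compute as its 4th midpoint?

midpoint -1: g = -3 < 0 → [-2, -1]
midpoint -1.5: g = -1.75 < 0 → [-2, -1.5]
midpoint -1.75: g = -0.5625 < 0 → [-2, -1.75]
midpoint -1.875: g = 0.1719 > 0 → [-1.875, -1.75]

-1.875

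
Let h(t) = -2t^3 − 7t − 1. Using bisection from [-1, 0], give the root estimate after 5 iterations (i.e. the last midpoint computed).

midpoint -0.5: h = 2.75 > 0 → [-0.5, 0]
midpoint -0.25: h = 0.78125 > 0 → [-0.25, 0]
midpoint -0.125: h = -0.121094 < 0 → [-0.25, -0.125]
midpoint -0.1875: h = 0.3257 > 0 → [-0.1875, -0.125]
midpoint -0.15625: h = 0.1014 > 0 → [-0.15625, -0.125]

-0.15625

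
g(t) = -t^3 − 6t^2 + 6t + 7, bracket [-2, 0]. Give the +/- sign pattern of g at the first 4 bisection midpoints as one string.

-+-+

m = -1, g(m) = -4 (−); new bracket [-1, 0]
m = -0.5, g(m) = 2.625 (+); new bracket [-1, -0.5]
m = -0.75, g(m) = -0.453125 (−); new bracket [-0.75, -0.5]
m = -0.625, g(m) = 1.1504 (+); new bracket [-0.75, -0.625]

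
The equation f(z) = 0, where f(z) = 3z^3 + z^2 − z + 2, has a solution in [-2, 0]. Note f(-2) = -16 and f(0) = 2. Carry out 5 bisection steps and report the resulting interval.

midpoint -1: f = 1 > 0 → [-2, -1]
midpoint -1.5: f = -4.375 < 0 → [-1.5, -1]
midpoint -1.25: f = -1.046875 < 0 → [-1.25, -1]
midpoint -1.125: f = 0.1191 > 0 → [-1.25, -1.125]
midpoint -1.1875: f = -0.426 < 0 → [-1.1875, -1.125]

[-1.1875, -1.125]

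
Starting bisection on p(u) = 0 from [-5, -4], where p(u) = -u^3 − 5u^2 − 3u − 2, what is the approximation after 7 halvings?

-4.4296875

midpoint -4.5: p = 1.375 > 0 → [-4.5, -4]
midpoint -4.25: p = -2.796875 < 0 → [-4.5, -4.25]
midpoint -4.375: p = -0.837891 < 0 → [-4.5, -4.375]
midpoint -4.4375: p = 0.2361 > 0 → [-4.4375, -4.375]
midpoint -4.40625: p = -0.3089 < 0 → [-4.4375, -4.40625]
midpoint -4.421875: p = -0.0384 < 0 → [-4.4375, -4.421875]
midpoint -4.4296875: p = 0.0983 > 0 → [-4.4296875, -4.421875]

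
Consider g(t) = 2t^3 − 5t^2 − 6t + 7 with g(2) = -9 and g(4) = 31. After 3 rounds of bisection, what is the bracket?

[3, 3.25]

g(3) = -2 < 0, so the root lies in [3, 4]
g(3.5) = 10.5 > 0, so the root lies in [3, 3.5]
g(3.25) = 3.34375 > 0, so the root lies in [3, 3.25]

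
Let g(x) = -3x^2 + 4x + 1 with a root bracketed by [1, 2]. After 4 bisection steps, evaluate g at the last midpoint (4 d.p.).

-0.0742

m = 1.5, g(m) = 0.25 (+); new bracket [1.5, 2]
m = 1.75, g(m) = -1.1875 (−); new bracket [1.5, 1.75]
m = 1.625, g(m) = -0.421875 (−); new bracket [1.5, 1.625]
m = 1.5625, g(m) = -0.0742 (−); new bracket [1.5, 1.5625]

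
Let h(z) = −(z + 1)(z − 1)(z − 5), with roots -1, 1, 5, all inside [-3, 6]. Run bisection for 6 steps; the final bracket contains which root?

midpoint 1.5: h = 4.375 > 0 → [1.5, 6]
midpoint 3.75: h = 16.328125 > 0 → [3.75, 6]
midpoint 4.875: h = 2.845703 > 0 → [4.875, 6]
midpoint 5.4375: h = -12.4978 < 0 → [4.875, 5.4375]
midpoint 5.15625: h = -3.998 < 0 → [4.875, 5.15625]
midpoint 5.015625: h = -0.3774 < 0 → [4.875, 5.015625]

5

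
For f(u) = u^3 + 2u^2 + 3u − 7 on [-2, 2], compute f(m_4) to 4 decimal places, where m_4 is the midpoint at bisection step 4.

f(0) = -7 < 0, so the root lies in [0, 2]
f(1) = -1 < 0, so the root lies in [1, 2]
f(1.5) = 5.375 > 0, so the root lies in [1, 1.5]
f(1.25) = 1.8281 > 0, so the root lies in [1, 1.25]

1.8281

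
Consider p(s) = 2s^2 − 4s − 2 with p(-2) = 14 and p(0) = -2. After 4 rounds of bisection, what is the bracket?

s = -1 gives p = 4, positive; keep [-1, 0]
s = -0.5 gives p = 0.5, positive; keep [-0.5, 0]
s = -0.25 gives p = -0.875, negative; keep [-0.5, -0.25]
s = -0.375 gives p = -0.2188, negative; keep [-0.5, -0.375]

[-0.5, -0.375]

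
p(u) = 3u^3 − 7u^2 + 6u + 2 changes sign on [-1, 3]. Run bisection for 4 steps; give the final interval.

m = 1, p(m) = 4 (+); new bracket [-1, 1]
m = 0, p(m) = 2 (+); new bracket [-1, 0]
m = -0.5, p(m) = -3.125 (−); new bracket [-0.5, 0]
m = -0.25, p(m) = 0.0156 (+); new bracket [-0.5, -0.25]

[-0.5, -0.25]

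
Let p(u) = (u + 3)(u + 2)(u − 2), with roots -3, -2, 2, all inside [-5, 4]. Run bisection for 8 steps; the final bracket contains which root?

u = -0.5 gives p = -9.375, negative; keep [-0.5, 4]
u = 1.75 gives p = -4.453125, negative; keep [1.75, 4]
u = 2.875 gives p = 25.060547, positive; keep [1.75, 2.875]
u = 2.3125 gives p = 7.1594, positive; keep [1.75, 2.3125]
u = 2.03125 gives p = 0.6338, positive; keep [1.75, 2.03125]
u = 1.890625 gives p = -2.0811, negative; keep [1.890625, 2.03125]
u = 1.9609375 gives p = -0.7676, negative; keep [1.9609375, 2.03125]
u = 1.99609375 gives p = -0.078, negative; keep [1.99609375, 2.03125]

2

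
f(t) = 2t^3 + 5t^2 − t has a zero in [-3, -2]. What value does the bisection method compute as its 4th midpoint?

m = -2.5, f(m) = 2.5 (+); new bracket [-3, -2.5]
m = -2.75, f(m) = -1.03125 (−); new bracket [-2.75, -2.5]
m = -2.625, f(m) = 0.902344 (+); new bracket [-2.75, -2.625]
m = -2.6875, f(m) = -0.021 (−); new bracket [-2.6875, -2.625]

-2.6875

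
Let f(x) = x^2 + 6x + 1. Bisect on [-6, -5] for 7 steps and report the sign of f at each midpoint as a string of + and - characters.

--+-+-+

m = -5.5, f(m) = -1.75 (−); new bracket [-6, -5.5]
m = -5.75, f(m) = -0.4375 (−); new bracket [-6, -5.75]
m = -5.875, f(m) = 0.265625 (+); new bracket [-5.875, -5.75]
m = -5.8125, f(m) = -0.0898 (−); new bracket [-5.875, -5.8125]
m = -5.84375, f(m) = 0.0869 (+); new bracket [-5.84375, -5.8125]
m = -5.828125, f(m) = -0.0017 (−); new bracket [-5.84375, -5.828125]
m = -5.8359375, f(m) = 0.0425 (+); new bracket [-5.8359375, -5.828125]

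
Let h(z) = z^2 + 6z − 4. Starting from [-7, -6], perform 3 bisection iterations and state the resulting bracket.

h(-6.5) = -0.75 < 0, so the root lies in [-7, -6.5]
h(-6.75) = 1.0625 > 0, so the root lies in [-6.75, -6.5]
h(-6.625) = 0.140625 > 0, so the root lies in [-6.625, -6.5]

[-6.625, -6.5]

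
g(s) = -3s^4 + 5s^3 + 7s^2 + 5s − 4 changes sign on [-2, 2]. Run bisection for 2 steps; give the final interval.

m = 0, g(m) = -4 (−); new bracket [0, 2]
m = 1, g(m) = 10 (+); new bracket [0, 1]

[0, 1]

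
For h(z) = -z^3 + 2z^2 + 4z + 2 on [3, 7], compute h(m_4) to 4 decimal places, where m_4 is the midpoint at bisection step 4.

1.7969

z = 5 gives h = -53, negative; keep [3, 5]
z = 4 gives h = -14, negative; keep [3, 4]
z = 3.5 gives h = -2.375, negative; keep [3, 3.5]
z = 3.25 gives h = 1.7969, positive; keep [3.25, 3.5]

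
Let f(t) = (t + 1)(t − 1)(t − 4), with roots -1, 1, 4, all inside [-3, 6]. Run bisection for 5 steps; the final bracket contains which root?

midpoint 1.5: f = -3.125 < 0 → [1.5, 6]
midpoint 3.75: f = -3.265625 < 0 → [3.75, 6]
midpoint 4.875: f = 19.919922 > 0 → [3.75, 4.875]
midpoint 4.3125: f = 5.4993 > 0 → [3.75, 4.3125]
midpoint 4.03125: f = 0.4766 > 0 → [3.75, 4.03125]

4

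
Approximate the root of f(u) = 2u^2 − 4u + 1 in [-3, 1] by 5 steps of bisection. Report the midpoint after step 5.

f(-1) = 7 > 0, so the root lies in [-1, 1]
f(0) = 1 > 0, so the root lies in [0, 1]
f(0.5) = -0.5 < 0, so the root lies in [0, 0.5]
f(0.25) = 0.125 > 0, so the root lies in [0.25, 0.5]
f(0.375) = -0.2188 < 0, so the root lies in [0.25, 0.375]

0.375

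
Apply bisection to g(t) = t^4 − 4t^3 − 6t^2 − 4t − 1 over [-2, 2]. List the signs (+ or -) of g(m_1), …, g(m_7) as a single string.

t = 0 gives g = -1, negative; keep [-2, 0]
t = -1 gives g = 2, positive; keep [-1, 0]
t = -0.5 gives g = 0.0625, positive; keep [-0.5, 0]
t = -0.25 gives g = -0.3086, negative; keep [-0.5, -0.25]
t = -0.375 gives g = -0.113, negative; keep [-0.5, -0.375]
t = -0.4375 gives g = -0.0268, negative; keep [-0.5, -0.4375]
t = -0.46875 gives g = 0.0169, positive; keep [-0.46875, -0.4375]

-++---+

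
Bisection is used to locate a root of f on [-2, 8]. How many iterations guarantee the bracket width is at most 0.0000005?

Width after n steps is 10/2^n. Need 2^n ≥ 10/0.0000005 = 20000000.
2^24 = 16777216 < 20000000 ≤ 2^25 = 33554432, so n = 25.

25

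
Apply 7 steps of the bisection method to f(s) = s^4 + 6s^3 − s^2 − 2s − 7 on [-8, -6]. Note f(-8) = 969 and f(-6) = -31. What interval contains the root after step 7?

s = -7 gives f = 301, positive; keep [-7, -6]
s = -6.5 gives f = 101.0625, positive; keep [-6.5, -6]
s = -6.25 gives f = 27.472656, positive; keep [-6.25, -6]
s = -6.125 gives f = -3.5427, negative; keep [-6.25, -6.125]
s = -6.1875 gives f = 11.5066, positive; keep [-6.1875, -6.125]
s = -6.15625 gives f = 3.8691, positive; keep [-6.15625, -6.125]
s = -6.140625 gives f = 0.1352, positive; keep [-6.140625, -6.125]

[-6.140625, -6.125]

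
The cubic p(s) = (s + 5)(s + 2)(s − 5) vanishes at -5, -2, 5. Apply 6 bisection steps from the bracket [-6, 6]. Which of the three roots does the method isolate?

5

p(0) = -50 < 0, so the root lies in [0, 6]
p(3) = -80 < 0, so the root lies in [3, 6]
p(4.5) = -30.875 < 0, so the root lies in [4.5, 6]
p(5.25) = 18.5781 > 0, so the root lies in [4.5, 5.25]
p(4.875) = -8.4863 < 0, so the root lies in [4.875, 5.25]
p(5.0625) = 4.4417 > 0, so the root lies in [4.875, 5.0625]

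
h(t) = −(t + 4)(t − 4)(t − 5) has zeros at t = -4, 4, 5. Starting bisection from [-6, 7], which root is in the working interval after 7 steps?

-4

t = 0.5 gives h = -70.875, negative; keep [-6, 0.5]
t = -2.75 gives h = -65.390625, negative; keep [-6, -2.75]
t = -4.375 gives h = 29.443359, positive; keep [-4.375, -2.75]
t = -3.5625 gives h = -28.3298, negative; keep [-4.375, -3.5625]
t = -3.96875 gives h = -2.2334, negative; keep [-4.375, -3.96875]
t = -4.171875 gives h = 12.8823, positive; keep [-4.171875, -3.96875]
t = -4.0703125 gives h = 5.1469, positive; keep [-4.0703125, -3.96875]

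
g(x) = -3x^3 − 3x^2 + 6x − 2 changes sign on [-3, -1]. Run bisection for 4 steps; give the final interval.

[-2.125, -2]

midpoint -2: g = -2 < 0 → [-3, -2]
midpoint -2.5: g = 11.125 > 0 → [-2.5, -2]
midpoint -2.25: g = 3.484375 > 0 → [-2.25, -2]
midpoint -2.125: g = 0.4902 > 0 → [-2.125, -2]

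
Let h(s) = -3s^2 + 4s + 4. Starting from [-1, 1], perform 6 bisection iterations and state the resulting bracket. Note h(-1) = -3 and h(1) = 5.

s = 0 gives h = 4, positive; keep [-1, 0]
s = -0.5 gives h = 1.25, positive; keep [-1, -0.5]
s = -0.75 gives h = -0.6875, negative; keep [-0.75, -0.5]
s = -0.625 gives h = 0.3281, positive; keep [-0.75, -0.625]
s = -0.6875 gives h = -0.168, negative; keep [-0.6875, -0.625]
s = -0.65625 gives h = 0.083, positive; keep [-0.6875, -0.65625]

[-0.6875, -0.65625]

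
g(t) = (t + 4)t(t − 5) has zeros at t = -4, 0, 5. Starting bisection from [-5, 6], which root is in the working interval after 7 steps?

m = 0.5, g(m) = -10.125 (−); new bracket [0.5, 6]
m = 3.25, g(m) = -41.234375 (−); new bracket [3.25, 6]
m = 4.625, g(m) = -14.958984 (−); new bracket [4.625, 6]
m = 5.3125, g(m) = 15.4602 (+); new bracket [4.625, 5.3125]
m = 4.96875, g(m) = -1.3926 (−); new bracket [4.96875, 5.3125]
m = 5.140625, g(m) = 6.6078 (+); new bracket [4.96875, 5.140625]
m = 5.0546875, g(m) = 2.503 (+); new bracket [4.96875, 5.0546875]

5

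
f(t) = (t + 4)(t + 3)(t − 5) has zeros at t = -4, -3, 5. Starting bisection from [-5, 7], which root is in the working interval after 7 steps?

5

midpoint 1: f = -80 < 0 → [1, 7]
midpoint 4: f = -56 < 0 → [4, 7]
midpoint 5.5: f = 40.375 > 0 → [4, 5.5]
midpoint 4.75: f = -16.9531 < 0 → [4.75, 5.5]
midpoint 5.125: f = 9.2676 > 0 → [4.75, 5.125]
midpoint 4.9375: f = -4.4338 < 0 → [4.9375, 5.125]
midpoint 5.03125: f = 2.2666 > 0 → [4.9375, 5.03125]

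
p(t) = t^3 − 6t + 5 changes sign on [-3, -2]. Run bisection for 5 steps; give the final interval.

midpoint -2.5: p = 4.375 > 0 → [-3, -2.5]
midpoint -2.75: p = 0.703125 > 0 → [-3, -2.75]
midpoint -2.875: p = -1.513672 < 0 → [-2.875, -2.75]
midpoint -2.8125: p = -0.3723 < 0 → [-2.8125, -2.75]
midpoint -2.78125: p = 0.1736 > 0 → [-2.8125, -2.78125]

[-2.8125, -2.78125]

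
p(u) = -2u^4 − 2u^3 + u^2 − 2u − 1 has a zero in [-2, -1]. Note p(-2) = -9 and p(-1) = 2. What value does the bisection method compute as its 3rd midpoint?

-1.625

m = -1.5, p(m) = 0.875 (+); new bracket [-2, -1.5]
m = -1.75, p(m) = -2.476562 (−); new bracket [-1.75, -1.5]
m = -1.625, p(m) = -0.473145 (−); new bracket [-1.625, -1.5]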